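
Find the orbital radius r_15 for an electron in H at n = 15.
11.90649 nm (or 119.06487 Å)

The Bohr radius formula is:
r_n = n² a₀ / Z

where a₀ = 0.05291772 nm is the Bohr radius.

For H (Z = 1) at n = 15:
r_15 = 15² × 0.05291772 nm / 1
r_15 = 225 × 0.05291772 nm / 1
r_15 = 11.906487 nm / 1
r_15 = 11.90649 nm

The electron orbits at approximately 11.90649 nm from the nucleus.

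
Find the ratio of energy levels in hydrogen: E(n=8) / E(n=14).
3.062500

Using E_n = -13.6057 Z² / n² eV with Z = 1:

E_8 = -13.6057 / 8² = -13.6057 / 64 = -0.212589062500 eV
E_14 = -13.6057 / 14² = -13.6057 / 196 = -0.069416836735 eV

The ratio is:
E_8/E_14 = (-0.212589062500) / (-0.069416836735)
E_8/E_14 = (-13.6057/64) / (-13.6057/196)
E_8/E_14 = 196/64
E_8/E_14 = 3.062500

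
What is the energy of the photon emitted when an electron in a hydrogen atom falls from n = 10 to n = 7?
0.142 eV

The energy levels are E_n = -13.6057 eV / n².

Energy at n = 10: E_10 = -13.6057 / 10² = -0.136057 eV
Energy at n = 7: E_7 = -13.6057 / 7² = -0.277667 eV

For emission (electron falling to lower state), the photon energy is:
E_photon = E_10 - E_7 = |-0.136057 - (-0.277667)|
E_photon = 0.142 eV

This energy is carried away by the emitted photon.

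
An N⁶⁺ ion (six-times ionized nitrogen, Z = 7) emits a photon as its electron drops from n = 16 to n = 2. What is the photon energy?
164.06561 eV

The energy levels are E_n = -13.6057 Z² eV / n².

Energy at n = 16: E_16 = -13.6057 × 7² / 16² = -2.60421602 eV
Energy at n = 2: E_2 = -13.6057 × 7² / 2² = -166.66982500 eV

For emission (electron falling to lower state), the photon energy is:
E_photon = E_16 - E_2 = |-2.60421602 - (-166.66982500)|
E_photon = 164.06561 eV

This energy is carried away by the emitted photon.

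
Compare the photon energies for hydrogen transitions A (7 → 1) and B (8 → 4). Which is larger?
7 → 1

Calculate the energy for each transition:

Transition 7 → 1:
ΔE₁ = |E_1 - E_7| = |-13.6057/1² - (-13.6057/7²)|
ΔE₁ = |-13.605700000000 - (-0.277667346939)| = 13.328032653 eV

Transition 8 → 4:
ΔE₂ = |E_4 - E_8| = |-13.6057/4² - (-13.6057/8²)|
ΔE₂ = |-0.850356250000 - (-0.212589062500)| = 0.637767188 eV

Since 13.328032653 eV > 0.637767188 eV, the transition 7 → 1 emits the more energetic photon.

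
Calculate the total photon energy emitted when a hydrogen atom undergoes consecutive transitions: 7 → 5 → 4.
0.57 eV

The energy levels of hydrogen are E_n = -13.6057 / n² eV.

First transition (7 → 5):
ΔE₁ = |E_5 - E_7|
ΔE₁ = |-0.54422800 - (-0.27766735)| = 0.26656 eV

Second transition (5 → 4):
ΔE₂ = |E_4 - E_5|
ΔE₂ = |-0.85035625 - (-0.54422800)| = 0.30613 eV

Total energy released:
E_total = ΔE₁ + ΔE₂ = 0.26656 + 0.30613 = 0.57 eV

Note: This equals the direct transition 7 → 4: 0.57 eV ✓
Energy is conserved regardless of the path taken.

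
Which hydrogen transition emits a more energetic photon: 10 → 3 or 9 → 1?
9 → 1

Calculate the energy for each transition:

Transition 10 → 3:
ΔE₁ = |E_3 - E_10| = |-13.6057/3² - (-13.6057/10²)|
ΔE₁ = |-1.5117444444 - (-0.1360570000)| = 1.3756874 eV

Transition 9 → 1:
ΔE₂ = |E_1 - E_9| = |-13.6057/1² - (-13.6057/9²)|
ΔE₂ = |-13.6057000000 - (-0.1679716049)| = 13.4377284 eV

Since 13.4377284 eV > 1.3756874 eV, the transition 9 → 1 emits the more energetic photon.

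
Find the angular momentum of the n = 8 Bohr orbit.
8.44e-34 J·s (or 8ℏ)

In the Bohr model, angular momentum is quantized:
L = nℏ

where ℏ = h/(2π) = 1.0546e-34 J·s

For n = 8:
L = 8 × 1.0546e-34 J·s
L = 8.44e-34 J·s

This can also be written as L = 8ℏ.
The angular momentum is an integer multiple of the reduced Planck constant.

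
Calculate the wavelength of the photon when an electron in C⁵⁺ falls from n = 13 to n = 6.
115.79234 nm

First, find the transition energy using E_n = -13.6057 Z² / n² eV:
E_13 = -13.6057 × 6² / 13² = -2.89825562 eV
E_6 = -13.6057 × 6² / 6² = -13.60570000 eV

Photon energy: |ΔE| = |E_6 - E_13| = 10.70744438 eV

Convert to wavelength using E = hc/λ with hc = 1239.84 eV·nm:
λ = hc/E = 1239.84 eV·nm / 10.70744438 eV
λ = 115.79234 nm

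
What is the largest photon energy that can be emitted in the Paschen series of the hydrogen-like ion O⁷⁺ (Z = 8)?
96.75 eV

The series limit corresponds to the transition from n = ∞ to n = 3.
This is the highest energy (shortest wavelength) transition in the Paschen series.

E_∞ = 0 eV
E_3 = -13.6057 × 8² / 3² = -96.75 eV

Energy at series limit:
ΔE = E_∞ - E_3 = 0 - (-96.75) = 96.75 eV

This energy equals the ionization energy from the n = 3 state of O⁷⁺.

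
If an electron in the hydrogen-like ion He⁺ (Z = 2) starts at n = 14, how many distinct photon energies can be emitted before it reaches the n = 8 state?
21

The electron can occupy levels n = 8, 9, ..., 14 during de-excitation — that is m = 14 - 8 + 1 = 7 distinct levels.

The number of distinct spectral lines equals the number of ways to choose 2 of these m levels (each pair gives one possible emission transition):

Number of lines = m(m-1)/2 = 7×6/2 = 21

These correspond to all possible transitions between the 7 levels:
14 → 13, 14 → 12, 14 → 11, 14 → 10, 14 → 9, 14 → 8, 13 → 12, 13 → 11...

Each transition produces a photon with a unique energy (and thus wavelength). This count does not depend on Z.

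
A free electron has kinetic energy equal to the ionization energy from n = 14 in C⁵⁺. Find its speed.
9.38e+05 m/s (or 0.31275% of c)

The binding energy at n = 14 for C⁵⁺ is:
E_14 = -13.6057 × 6²/14² = -2.4990061 eV
|E_14| = 2.4990061 eV

Convert to Joules:
KE = 2.4990061 eV × (1.602177 × 10⁻¹⁹ J/eV) = 4.0039e-19 J

Using KE = ½mv²:
v = √(2·KE/m_e)
v = √(2 × 4.0039e-19 J / 9.10938 × 10⁻³¹ kg)
v = 9.38e+05 m/s

This is approximately 0.31275% the speed of light.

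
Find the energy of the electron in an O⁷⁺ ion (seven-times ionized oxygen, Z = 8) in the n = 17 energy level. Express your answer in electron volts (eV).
-3.013 eV

The energy levels of a hydrogen-like atom are given by:
E_n = -13.6057 Z² / n² eV  (with Z = 8 for O⁷⁺)

For n = 17:
E_17 = -13.6057 × 8² / 17²
E_17 = -13.6057 × 64 / 289
E_17 = -3.013 eV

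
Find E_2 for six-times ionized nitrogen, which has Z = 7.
-166.670 eV

For hydrogen-like ions, the energy levels scale with Z²:
E_n = -13.6057 Z² / n² eV

For N⁶⁺ (Z = 7) at n = 2:
E_2 = -13.6057 × 7² / 2²
E_2 = -13.6057 × 49 / 4
E_2 = -666.6793 / 4
E_2 = -166.670 eV

The energy is 49 times more negative than hydrogen at the same n due to the stronger nuclear charge.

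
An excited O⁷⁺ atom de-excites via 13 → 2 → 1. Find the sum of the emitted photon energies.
865.61 eV

The energy levels of O⁷⁺ are E_n = -13.6057 × 8² / n² eV.

First transition (13 → 2):
ΔE₁ = |E_2 - E_13|
ΔE₁ = |-217.69120000 - (-5.15245444)| = 212.53875 eV

Second transition (2 → 1):
ΔE₂ = |E_1 - E_2|
ΔE₂ = |-870.76480000 - (-217.69120000)| = 653.07360 eV

Total energy released:
E_total = ΔE₁ + ΔE₂ = 212.53875 + 653.07360 = 865.61 eV

Note: This equals the direct transition 13 → 1: 865.61 eV ✓
Energy is conserved regardless of the path taken.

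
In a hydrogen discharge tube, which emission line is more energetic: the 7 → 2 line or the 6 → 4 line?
7 → 2

Calculate the energy for each transition:

Transition 7 → 2:
ΔE₁ = |E_2 - E_7| = |-13.6057/2² - (-13.6057/7²)|
ΔE₁ = |-3.401425000 - (-0.277667347)| = 3.123758 eV

Transition 6 → 4:
ΔE₂ = |E_4 - E_6| = |-13.6057/4² - (-13.6057/6²)|
ΔE₂ = |-0.850356250 - (-0.377936111)| = 0.472420 eV

Since 3.123758 eV > 0.472420 eV, the transition 7 → 2 emits the more energetic photon.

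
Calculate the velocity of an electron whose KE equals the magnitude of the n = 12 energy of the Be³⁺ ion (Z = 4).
7.2923e+05 m/s (or 0.243245% of c)

The binding energy at n = 12 for Be³⁺ is:
E_12 = -13.6057 × 4²/12² = -1.51174444 eV
|E_12| = 1.51174444 eV

Convert to Joules:
KE = 1.51174444 eV × (1.602177 × 10⁻¹⁹ J/eV) = 2.422082e-19 J

Using KE = ½mv²:
v = √(2·KE/m_e)
v = √(2 × 2.422082e-19 J / 9.10938 × 10⁻³¹ kg)
v = 7.2923e+05 m/s

This is approximately 0.243245% the speed of light.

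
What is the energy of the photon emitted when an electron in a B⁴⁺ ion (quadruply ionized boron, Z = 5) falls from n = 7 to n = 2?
78.09394 eV

The energy levels are E_n = -13.6057 Z² eV / n².

Energy at n = 7: E_7 = -13.6057 × 5² / 7² = -6.94168367 eV
Energy at n = 2: E_2 = -13.6057 × 5² / 2² = -85.03562500 eV

For emission (electron falling to lower state), the photon energy is:
E_photon = E_7 - E_2 = |-6.94168367 - (-85.03562500)|
E_photon = 78.09394 eV

This energy is carried away by the emitted photon.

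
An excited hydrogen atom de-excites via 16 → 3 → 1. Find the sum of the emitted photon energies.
13.55 eV

The energy levels of hydrogen are E_n = -13.6057 / n² eV.

First transition (16 → 3):
ΔE₁ = |E_3 - E_16|
ΔE₁ = |-1.51174444 - (-0.05314727)| = 1.45860 eV

Second transition (3 → 1):
ΔE₂ = |E_1 - E_3|
ΔE₂ = |-13.60570000 - (-1.51174444)| = 12.09396 eV

Total energy released:
E_total = ΔE₁ + ΔE₂ = 1.45860 + 12.09396 = 13.55 eV

Note: This equals the direct transition 16 → 1: 13.55 eV ✓
Energy is conserved regardless of the path taken.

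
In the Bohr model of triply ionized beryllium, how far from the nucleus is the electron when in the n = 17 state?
3.823305 nm (or 38.233054 Å)

The Bohr radius formula is:
r_n = n² a₀ / Z

where a₀ = 0.052917721 nm is the Bohr radius.

For Be³⁺ (Z = 4) at n = 17:
r_17 = 17² × 0.052917721 nm / 4
r_17 = 289 × 0.052917721 nm / 4
r_17 = 15.2932214 nm / 4
r_17 = 3.823305 nm

The electron orbits at approximately 3.823305 nm from the nucleus.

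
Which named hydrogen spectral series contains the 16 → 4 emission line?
Brackett series

The spectral series in hydrogen are named based on the final (lower) energy level:
- Lyman series: n_final = 1 (ultraviolet)
- Balmer series: n_final = 2 (visible/near-UV)
- Paschen series: n_final = 3 (infrared)
- Brackett series: n_final = 4 (infrared)
- Pfund series: n_final = 5 (far infrared)

Since this transition ends at n = 4, it belongs to the Brackett series.

For reference, this 16 → 4 line has photon energy
ΔE = 13.6057 eV × (1/4² - 1/16²) = 0.7972089844 eV,
corresponding to wavelength λ = hc/ΔE = 1239.84 eV·nm / 0.7972089844 eV = 1555.2258 nm in the infrared region.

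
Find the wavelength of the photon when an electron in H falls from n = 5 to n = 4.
4050.06725 nm

First, find the transition energy using E_n = -13.6057 / n² eV:
E_5 = -13.6057 / 5² = -0.54422800000 eV
E_4 = -13.6057 / 4² = -0.85035625000 eV

Photon energy: |ΔE| = |E_4 - E_5| = 0.30612825000 eV

Convert to wavelength using E = hc/λ with hc = 1239.84 eV·nm:
λ = hc/E = 1239.84 eV·nm / 0.30612825000 eV
λ = 4050.06725 nm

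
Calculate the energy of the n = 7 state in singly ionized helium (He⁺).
-1.11 eV

For hydrogen-like ions, the energy levels scale with Z²:
E_n = -13.6057 Z² / n² eV

For He⁺ (Z = 2) at n = 7:
E_7 = -13.6057 × 2² / 7²
E_7 = -13.6057 × 4 / 49
E_7 = -54.4228 / 49
E_7 = -1.11 eV

The energy is 4 times more negative than hydrogen at the same n due to the stronger nuclear charge.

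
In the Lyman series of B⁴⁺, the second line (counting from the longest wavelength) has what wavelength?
4.1007 nm

The lines of a series are numbered from the longest wavelength (smallest ΔE) outward; the second line is the transition from n = n_f + 2 to n_f.
The Lyman series has all transitions ending at n_f = 1.

For B⁴⁺ (Z = 5), the second line (β-line) is the jump from n = 3 to n = 1:
E_3 = -13.6057 × 5² / 3² = -37.793611 eV
E_1 = -13.6057 × 5² / 1² = -340.142500 eV
ΔE = E_3 - E_1 = 302.348889 eV

λ = hc/E = 1239.84 eV·nm / 302.348889 eV
λ = 4.1007 nm

This is the β-line of the Lyman series in B⁴⁺.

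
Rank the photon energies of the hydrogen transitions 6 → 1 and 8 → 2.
6 → 1

Calculate the energy for each transition:

Transition 6 → 1:
ΔE₁ = |E_1 - E_6| = |-13.6057/1² - (-13.6057/6²)|
ΔE₁ = |-13.60570000000 - (-0.37793611111)| = 13.22776389 eV

Transition 8 → 2:
ΔE₂ = |E_2 - E_8| = |-13.6057/2² - (-13.6057/8²)|
ΔE₂ = |-3.40142500000 - (-0.21258906250)| = 3.18883594 eV

Since 13.22776389 eV > 3.18883594 eV, the transition 6 → 1 emits the more energetic photon.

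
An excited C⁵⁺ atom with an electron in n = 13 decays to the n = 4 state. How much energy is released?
27.715 eV

The energy levels are E_n = -13.6057 Z² eV / n².

Energy at n = 13: E_13 = -13.6057 × 6² / 13² = -2.898256 eV
Energy at n = 4: E_4 = -13.6057 × 6² / 4² = -30.612825 eV

For emission (electron falling to lower state), the photon energy is:
E_photon = E_13 - E_4 = |-2.898256 - (-30.612825)|
E_photon = 27.715 eV

This energy is carried away by the emitted photon.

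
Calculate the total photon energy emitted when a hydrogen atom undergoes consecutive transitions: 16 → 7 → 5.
0.491 eV

The energy levels of hydrogen are E_n = -13.6057 / n² eV.

First transition (16 → 7):
ΔE₁ = |E_7 - E_16|
ΔE₁ = |-0.277667347 - (-0.053147266)| = 0.224520 eV

Second transition (7 → 5):
ΔE₂ = |E_5 - E_7|
ΔE₂ = |-0.544228000 - (-0.277667347)| = 0.266561 eV

Total energy released:
E_total = ΔE₁ + ΔE₂ = 0.224520 + 0.266561 = 0.491 eV

Note: This equals the direct transition 16 → 5: 0.491 eV ✓
Energy is conserved regardless of the path taken.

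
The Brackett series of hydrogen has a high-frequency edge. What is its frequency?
2.056e+14 Hz

The series limit corresponds to the transition from n = ∞ to n = 4.
This is the highest energy (shortest wavelength) transition in the Brackett series.

E_∞ = 0 eV
E_4 = -13.6057 / 4² = -0.8503563 eV

Energy at series limit:
ΔE = E_∞ - E_4 = 0 - (-0.8503563) = 0.8503563 eV
E = 0.8503563 eV × (1.602177 × 10⁻¹⁹ J/eV) = 1.36242e-19 J
f = E/h = 1.36242e-19 J / (6.62607 × 10⁻³⁴ J·s) = 2.056e+14 Hz

This energy equals the ionization energy from the n = 4 state of hydrogen.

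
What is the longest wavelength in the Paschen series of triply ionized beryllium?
117.16 nm

The longest wavelength corresponds to the smallest energy transition in the series.
The Paschen series has all transitions ending at n_f = 3.

For Be³⁺ (Z = 4), the first line (α-line) is the jump from n = 4 to n = 3:
E_4 = -13.6057 × 4² / 4² = -13.60570 eV
E_3 = -13.6057 × 4² / 3² = -24.18791 eV
ΔE = E_4 - E_3 = 10.58221 eV

λ = hc/E = 1239.84 eV·nm / 10.58221 eV
λ = 117.16 nm

This is the α-line of the Paschen series in Be³⁺.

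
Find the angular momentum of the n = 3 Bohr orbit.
3.164e-34 J·s (or 3ℏ)

In the Bohr model, angular momentum is quantized:
L = nℏ

where ℏ = h/(2π) = 1.05457e-34 J·s

For n = 3:
L = 3 × 1.05457e-34 J·s
L = 3.164e-34 J·s

This can also be written as L = 3ℏ.
The angular momentum is an integer multiple of the reduced Planck constant.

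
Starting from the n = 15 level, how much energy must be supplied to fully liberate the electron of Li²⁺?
0.54 eV

The ionization energy is the energy needed to remove the electron completely (n → ∞).

For a hydrogen-like ion with Z = 3, E_n = -13.6057 Z² / n² eV.

At n = 15: E_15 = -13.6057 × 3² / 15² = -0.54423 eV
At n = ∞: E_∞ = 0 eV

Ionization energy = E_∞ - E_15 = 0 - (-0.54423) = 0.54423 eV
Ionization energy ≈ 0.54 eV

This is also called the binding energy of the electron in state n = 15.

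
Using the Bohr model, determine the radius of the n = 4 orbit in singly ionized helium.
0.42334 nm (or 4.23342 Å)

The Bohr radius formula is:
r_n = n² a₀ / Z

where a₀ = 0.05291772 nm is the Bohr radius.

For He⁺ (Z = 2) at n = 4:
r_4 = 4² × 0.05291772 nm / 2
r_4 = 16 × 0.05291772 nm / 2
r_4 = 0.846684 nm / 2
r_4 = 0.42334 nm

The electron orbits at approximately 0.42334 nm from the nucleus.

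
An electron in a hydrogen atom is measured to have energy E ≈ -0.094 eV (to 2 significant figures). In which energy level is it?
n = 12

The exact energy levels follow E_n = -13.6057 eV / n².

The measured value (-0.094 eV) is reported to only 2 significant figures, so we must test candidate n values and see which one matches to that precision.

Candidate energies:
  n = 10:  E = -13.6057/10² = -0.13606 eV
  n = 11:  E = -13.6057/11² = -0.11244 eV
  n = 12:  E = -13.6057/12² = -0.09448 eV  ← matches
  n = 13:  E = -13.6057/13² = -0.08051 eV
  n = 14:  E = -13.6057/14² = -0.06942 eV

Checking against the measurement of -0.094 eV (2 sig figs), only n = 12 agrees:
E_12 = -0.09448 eV, which rounds to -0.094 eV ✓

Therefore n = 12.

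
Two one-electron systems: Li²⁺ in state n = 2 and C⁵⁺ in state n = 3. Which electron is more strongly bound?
C⁵⁺ at n = 3 (E = -54.422800 eV)

Using E_n = -13.6057 Z² / n² eV:

Li²⁺ (Z = 3) at n = 2:
E = -13.6057 × 3² / 2² = -13.6057 × 9 / 4 = -30.612825000 eV

C⁵⁺ (Z = 6) at n = 3:
E = -13.6057 × 6² / 3² = -13.6057 × 36 / 9 = -54.422800000 eV

Since -54.422800000 eV < -30.612825000 eV,
C⁵⁺ at n = 3 is more tightly bound (requires more energy to ionize).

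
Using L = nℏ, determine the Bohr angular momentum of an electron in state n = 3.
3.164e-34 J·s (or 3ℏ)

In the Bohr model, angular momentum is quantized:
L = nℏ

where ℏ = h/(2π) = 1.05457e-34 J·s

For n = 3:
L = 3 × 1.05457e-34 J·s
L = 3.164e-34 J·s

This can also be written as L = 3ℏ.
The angular momentum is an integer multiple of the reduced Planck constant.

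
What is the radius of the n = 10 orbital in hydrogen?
5.2918 nm (or 52.9177 Å)

The Bohr radius formula is:
r_n = n² a₀ / Z

where a₀ = 0.0529177 nm is the Bohr radius.

For H (Z = 1) at n = 10:
r_10 = 10² × 0.0529177 nm / 1
r_10 = 100 × 0.0529177 nm / 1
r_10 = 5.29177 nm / 1
r_10 = 5.2918 nm

The electron orbits at approximately 5.2918 nm from the nucleus.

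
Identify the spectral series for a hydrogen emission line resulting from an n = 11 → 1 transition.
Lyman series

The spectral series in hydrogen are named based on the final (lower) energy level:
- Lyman series: n_final = 1 (ultraviolet)
- Balmer series: n_final = 2 (visible/near-UV)
- Paschen series: n_final = 3 (infrared)
- Brackett series: n_final = 4 (infrared)
- Pfund series: n_final = 5 (far infrared)

Since this transition ends at n = 1, it belongs to the Lyman series.

For reference, this 11 → 1 line has photon energy
ΔE = 13.6057 eV × (1/1² - 1/11²) = 13.4933 eV,
corresponding to wavelength λ = hc/ΔE = 1239.84 eV·nm / 13.4933 eV = 91.89 nm in the ultraviolet region.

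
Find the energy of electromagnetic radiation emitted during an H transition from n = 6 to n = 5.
0.1663 eV

The energy levels are E_n = -13.6057 eV / n².

Energy at n = 6: E_6 = -13.6057 / 6² = -0.3779361 eV
Energy at n = 5: E_5 = -13.6057 / 5² = -0.5442280 eV

For emission (electron falling to lower state), the photon energy is:
E_photon = E_6 - E_5 = |-0.3779361 - (-0.5442280)|
E_photon = 0.1663 eV

This energy is carried away by the emitted photon.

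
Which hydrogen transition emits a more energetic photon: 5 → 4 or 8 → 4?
8 → 4

Calculate the energy for each transition:

Transition 5 → 4:
ΔE₁ = |E_4 - E_5| = |-13.6057/4² - (-13.6057/5²)|
ΔE₁ = |-0.8503562500 - (-0.5442280000)| = 0.3061283 eV

Transition 8 → 4:
ΔE₂ = |E_4 - E_8| = |-13.6057/4² - (-13.6057/8²)|
ΔE₂ = |-0.8503562500 - (-0.2125890625)| = 0.6377672 eV

Since 0.6377672 eV > 0.3061283 eV, the transition 8 → 4 emits the more energetic photon.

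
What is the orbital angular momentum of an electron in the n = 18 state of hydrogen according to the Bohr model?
1.90e-33 J·s (or 18ℏ)

In the Bohr model, angular momentum is quantized:
L = nℏ

where ℏ = h/(2π) = 1.0546e-34 J·s

For n = 18:
L = 18 × 1.0546e-34 J·s
L = 1.90e-33 J·s

This can also be written as L = 18ℏ.
The angular momentum is an integer multiple of the reduced Planck constant.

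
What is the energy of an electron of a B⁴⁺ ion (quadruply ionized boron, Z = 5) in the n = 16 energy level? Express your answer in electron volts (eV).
-1.329 eV

The energy levels of a hydrogen-like atom are given by:
E_n = -13.6057 Z² / n² eV  (with Z = 5 for B⁴⁺)

For n = 16:
E_16 = -13.6057 × 5² / 16²
E_16 = -13.6057 × 25 / 256
E_16 = -1.329 eV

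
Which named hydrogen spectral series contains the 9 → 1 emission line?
Lyman series

The spectral series in hydrogen are named based on the final (lower) energy level:
- Lyman series: n_final = 1 (ultraviolet)
- Balmer series: n_final = 2 (visible/near-UV)
- Paschen series: n_final = 3 (infrared)
- Brackett series: n_final = 4 (infrared)
- Pfund series: n_final = 5 (far infrared)

Since this transition ends at n = 1, it belongs to the Lyman series.

For reference, this 9 → 1 line has photon energy
ΔE = 13.6057 eV × (1/1² - 1/9²) = 13.437728 eV,
corresponding to wavelength λ = hc/ΔE = 1239.84 eV·nm / 13.437728 eV = 92.2656 nm in the ultraviolet region.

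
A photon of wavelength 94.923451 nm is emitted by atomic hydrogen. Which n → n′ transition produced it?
n = 5 → n = 1

First, find the photon energy from the wavelength (hc = 1239.84 eV·nm):
E = hc/λ = 1239.84 eV·nm / 94.923451 nm = 13.061472 eV

The energy levels of hydrogen satisfy E_n = -13.6057 / n² eV, so an emission n_i → n_f releases
ΔE = 13.6057 × (1/n_f² − 1/n_i²) eV.

Setting ΔE equal to the photon energy:
1/n_f² − 1/n_i² = 13.061472 / 13.6057 = 0.96000000

Since 1/n_i² must be positive, we need 1/n_f² > 0.96000000, i.e. n_f ≤ 1. For each allowed n_f, solve n_i = (1/n_f² − 0.96000000)^(−1/2) and check whether it is a whole number:
  n_f = 1: 1/n_i² = 1.00000000 − 0.96000000 = 0.04000000 → n_i = 5.000  → integer, n_i = 5 ✓

Only n_f = 1 gives an integer upper level, n_i = 5.

The transition is from n = 5 to n = 1 (emission).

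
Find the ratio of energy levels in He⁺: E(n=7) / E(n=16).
5.22449

Using E_n = -13.6057 Z² / n² eV with Z = 2:

E_7 = -13.6057 × 2² / 7² = -54.4228 / 49 = -1.11066938776 eV
E_16 = -13.6057 × 2² / 16² = -54.4228 / 256 = -0.21258906250 eV

The ratio is:
E_7/E_16 = (-1.11066938776) / (-0.21258906250)
E_7/E_16 = (-54.4228/49) / (-54.4228/256)
E_7/E_16 = 256/49
E_7/E_16 = 5.22449
(Note: the Z² factors cancel in the ratio.)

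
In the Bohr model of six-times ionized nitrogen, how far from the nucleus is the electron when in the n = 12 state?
1.088593 nm (or 10.885931 Å)

The Bohr radius formula is:
r_n = n² a₀ / Z

where a₀ = 0.052917721 nm is the Bohr radius.

For N⁶⁺ (Z = 7) at n = 12:
r_12 = 12² × 0.052917721 nm / 7
r_12 = 144 × 0.052917721 nm / 7
r_12 = 7.6201518 nm / 7
r_12 = 1.088593 nm

The electron orbits at approximately 1.088593 nm from the nucleus.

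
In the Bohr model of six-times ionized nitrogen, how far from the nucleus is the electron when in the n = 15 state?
1.7009 nm (or 17.0093 Å)

The Bohr radius formula is:
r_n = n² a₀ / Z

where a₀ = 0.0529177 nm is the Bohr radius.

For N⁶⁺ (Z = 7) at n = 15:
r_15 = 15² × 0.0529177 nm / 7
r_15 = 225 × 0.0529177 nm / 7
r_15 = 11.90648 nm / 7
r_15 = 1.7009 nm

The electron orbits at approximately 1.7009 nm from the nucleus.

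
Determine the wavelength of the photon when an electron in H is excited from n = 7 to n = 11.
7504.02 nm

First, find the transition energy using E_n = -13.6057 / n² eV:
E_7 = -13.6057 / 7² = -0.27766735 eV
E_11 = -13.6057 / 11² = -0.11244380 eV

Photon energy: |ΔE| = |E_11 - E_7| = 0.16522355 eV

Convert to wavelength using E = hc/λ with hc = 1239.84 eV·nm:
λ = hc/E = 1239.84 eV·nm / 0.16522355 eV
λ = 7504.02 nm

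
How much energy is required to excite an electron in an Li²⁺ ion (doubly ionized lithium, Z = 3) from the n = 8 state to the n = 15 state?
1.37 eV

The energy levels of a hydrogen-like atom are E_n = -13.6057 Z² eV / n².

Energy at n = 8: E_8 = -13.6057 × 3² / 8² = -1.91330 eV
Energy at n = 15: E_15 = -13.6057 × 3² / 15² = -0.54423 eV

The excitation energy is the difference:
ΔE = E_15 - E_8
ΔE = -0.54423 - (-1.91330)
ΔE = 1.37 eV

Since this is positive, energy must be absorbed (photon absorption).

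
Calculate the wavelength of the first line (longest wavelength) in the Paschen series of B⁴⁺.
74.9841 nm

The longest wavelength corresponds to the smallest energy transition in the series.
The Paschen series has all transitions ending at n_f = 3.

For B⁴⁺ (Z = 5), the first line (α-line) is the jump from n = 4 to n = 3:
E_4 = -13.6057 × 5² / 4² = -21.258906 eV
E_3 = -13.6057 × 5² / 3² = -37.793611 eV
ΔE = E_4 - E_3 = 16.534705 eV

λ = hc/E = 1239.84 eV·nm / 16.534705 eV
λ = 74.9841 nm

This is the α-line of the Paschen series in B⁴⁺.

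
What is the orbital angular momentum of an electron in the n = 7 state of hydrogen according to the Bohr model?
7.38e-34 J·s (or 7ℏ)

In the Bohr model, angular momentum is quantized:
L = nℏ

where ℏ = h/(2π) = 1.0546e-34 J·s

For n = 7:
L = 7 × 1.0546e-34 J·s
L = 7.38e-34 J·s

This can also be written as L = 7ℏ.
The angular momentum is an integer multiple of the reduced Planck constant.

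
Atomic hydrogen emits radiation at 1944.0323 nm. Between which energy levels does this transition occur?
n = 8 → n = 4

First, find the photon energy from the wavelength (hc = 1239.84 eV·nm):
E = hc/λ = 1239.84 eV·nm / 1944.0323 nm = 0.63776718 eV

The energy levels of hydrogen satisfy E_n = -13.6057 / n² eV, so an emission n_i → n_f releases
ΔE = 13.6057 × (1/n_f² − 1/n_i²) eV.

Setting ΔE equal to the photon energy:
1/n_f² − 1/n_i² = 0.63776718 / 13.6057 = 0.046874999

Since 1/n_i² must be positive, we need 1/n_f² > 0.046874999, i.e. n_f ≤ 4. For each allowed n_f, solve n_i = (1/n_f² − 0.046874999)^(−1/2) and check whether it is a whole number:
  n_f = 1: 1/n_i² = 1.000000000 − 0.046874999 = 0.953125001 → n_i = 1.024  (not an integer) ✗
  n_f = 2: 1/n_i² = 0.250000000 − 0.046874999 = 0.203125001 → n_i = 2.219  (not an integer) ✗
  n_f = 3: 1/n_i² = 0.111111111 − 0.046874999 = 0.064236112 → n_i = 3.946  (not an integer) ✗
  n_f = 4: 1/n_i² = 0.062500000 − 0.046874999 = 0.015625001 → n_i = 8.000  → integer, n_i = 8 ✓

Only n_f = 4 gives an integer upper level, n_i = 8.

The transition is from n = 8 to n = 4 (emission).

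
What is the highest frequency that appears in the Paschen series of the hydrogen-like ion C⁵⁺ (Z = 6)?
1.3159e+16 Hz

The series limit corresponds to the transition from n = ∞ to n = 3.
This is the highest energy (shortest wavelength) transition in the Paschen series.

E_∞ = 0 eV
E_3 = -13.6057 × 6² / 3² = -54.422800 eV

Energy at series limit:
ΔE = E_∞ - E_3 = 0 - (-54.422800) = 54.422800 eV
E = 54.422800 eV × (1.602177 × 10⁻¹⁹ J/eV) = 8.719496e-18 J
f = E/h = 8.719496e-18 J / (6.62607 × 10⁻³⁴ J·s) = 1.3159e+16 Hz

This energy equals the ionization energy from the n = 3 state of C⁵⁺.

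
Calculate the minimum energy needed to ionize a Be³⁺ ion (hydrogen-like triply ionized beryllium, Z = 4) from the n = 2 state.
54.423 eV

The ionization energy is the energy needed to remove the electron completely (n → ∞).

For a hydrogen-like ion with Z = 4, E_n = -13.6057 Z² / n² eV.

At n = 2: E_2 = -13.6057 × 4² / 2² = -54.422800 eV
At n = ∞: E_∞ = 0 eV

Ionization energy = E_∞ - E_2 = 0 - (-54.422800) = 54.422800 eV
Ionization energy ≈ 54.423 eV

This is also called the binding energy of the electron in state n = 2.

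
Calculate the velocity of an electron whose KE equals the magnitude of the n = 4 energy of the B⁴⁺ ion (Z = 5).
2.73e+06 m/s (or 0.912% of c)

The binding energy at n = 4 for B⁴⁺ is:
E_4 = -13.6057 × 5²/4² = -21.25891 eV
|E_4| = 21.25891 eV

Convert to Joules:
KE = 21.25891 eV × (1.602177 × 10⁻¹⁹ J/eV) = 3.4061e-18 J

Using KE = ½mv²:
v = √(2·KE/m_e)
v = √(2 × 3.4061e-18 J / 9.10938 × 10⁻³¹ kg)
v = 2.73e+06 m/s

This is approximately 0.912% the speed of light.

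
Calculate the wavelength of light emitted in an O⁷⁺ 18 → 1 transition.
1.4283 nm

First, find the transition energy using E_n = -13.6057 Z² / n² eV:
E_18 = -13.6057 × 8² / 18² = -2.687546 eV
E_1 = -13.6057 × 8² / 1² = -870.764800 eV

Photon energy: |ΔE| = |E_1 - E_18| = 868.077254 eV

Convert to wavelength using E = hc/λ with hc = 1239.84 eV·nm:
λ = hc/E = 1239.84 eV·nm / 868.077254 eV
λ = 1.4283 nm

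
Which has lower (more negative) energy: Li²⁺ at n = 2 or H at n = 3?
Li²⁺ at n = 2 (E = -30.613 eV)

Using E_n = -13.6057 Z² / n² eV:

Li²⁺ (Z = 3) at n = 2:
E = -13.6057 × 3² / 2² = -13.6057 × 9 / 4 = -30.612825 eV

H (Z = 1) at n = 3:
E = -13.6057 × 1² / 3² = -13.6057 × 1 / 9 = -1.511744 eV

Since -30.612825 eV < -1.511744 eV,
Li²⁺ at n = 2 is more tightly bound (requires more energy to ionize).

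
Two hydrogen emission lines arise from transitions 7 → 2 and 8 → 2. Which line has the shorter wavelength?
8 → 2

Calculate the energy for each transition:

Transition 7 → 2:
ΔE₁ = |E_2 - E_7| = |-13.6057/2² - (-13.6057/7²)|
ΔE₁ = |-3.40142500000 - (-0.27766734694)| = 3.12375765 eV

Transition 8 → 2:
ΔE₂ = |E_2 - E_8| = |-13.6057/2² - (-13.6057/8²)|
ΔE₂ = |-3.40142500000 - (-0.21258906250)| = 3.18883594 eV

Since 3.18883594 eV > 3.12375765 eV, the transition 8 → 2 emits the more energetic photon.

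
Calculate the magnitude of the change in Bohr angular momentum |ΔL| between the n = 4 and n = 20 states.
1.69e-33 J·s (or 16ℏ)

In the Bohr model, L_n = nℏ where ℏ = 1.0546e-34 J·s.

L_20 = 20ℏ = 2.1092e-33 J·s
L_4 = 4ℏ = 4.2184e-34 J·s

ΔL = L_20 - L_4 = (20 - 4)ℏ = 16ℏ
ΔL = 16 × 1.0546e-34 J·s = 1.69e-33 J·s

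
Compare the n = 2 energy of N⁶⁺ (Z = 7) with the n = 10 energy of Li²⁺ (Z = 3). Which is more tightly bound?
N⁶⁺ at n = 2 (E = -166.6698 eV)

Using E_n = -13.6057 Z² / n² eV:

N⁶⁺ (Z = 7) at n = 2:
E = -13.6057 × 7² / 2² = -13.6057 × 49 / 4 = -166.6698250 eV

Li²⁺ (Z = 3) at n = 10:
E = -13.6057 × 3² / 10² = -13.6057 × 9 / 100 = -1.2245130 eV

Since -166.6698250 eV < -1.2245130 eV,
N⁶⁺ at n = 2 is more tightly bound (requires more energy to ionize).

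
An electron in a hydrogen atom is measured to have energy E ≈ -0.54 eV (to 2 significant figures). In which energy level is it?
n = 5

The exact energy levels follow E_n = -13.6057 eV / n².

The measured value (-0.54 eV) is reported to only 2 significant figures, so we must test candidate n values and see which one matches to that precision.

Candidate energies:
  n = 3:  E = -13.6057/3² = -1.51174 eV
  n = 4:  E = -13.6057/4² = -0.85036 eV
  n = 5:  E = -13.6057/5² = -0.54423 eV  ← matches
  n = 6:  E = -13.6057/6² = -0.37794 eV
  n = 7:  E = -13.6057/7² = -0.27767 eV

Checking against the measurement of -0.54 eV (2 sig figs), only n = 5 agrees:
E_5 = -0.54423 eV, which rounds to -0.54 eV ✓

Therefore n = 5.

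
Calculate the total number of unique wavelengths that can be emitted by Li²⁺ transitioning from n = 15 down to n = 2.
91

The electron can occupy levels n = 2, 3, ..., 15 during de-excitation — that is m = 15 - 2 + 1 = 14 distinct levels.

The number of distinct spectral lines equals the number of ways to choose 2 of these m levels (each pair gives one possible emission transition):

Number of lines = m(m-1)/2 = 14×13/2 = 91

These correspond to all possible transitions between the 14 levels:
15 → 14, 15 → 13, 15 → 12, 15 → 11, 15 → 10, 15 → 9, 15 → 8, 15 → 7...

Each transition produces a photon with a unique energy (and thus wavelength). This count does not depend on Z.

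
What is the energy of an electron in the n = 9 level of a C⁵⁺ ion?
-6.04698 eV

For hydrogen-like ions, the energy levels scale with Z²:
E_n = -13.6057 Z² / n² eV

For C⁵⁺ (Z = 6) at n = 9:
E_9 = -13.6057 × 6² / 9²
E_9 = -13.6057 × 36 / 81
E_9 = -489.8052 / 81
E_9 = -6.04698 eV

The energy is 36 times more negative than hydrogen at the same n due to the stronger nuclear charge.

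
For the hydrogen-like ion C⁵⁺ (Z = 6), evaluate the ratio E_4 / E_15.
14.06250

Using E_n = -13.6057 Z² / n² eV with Z = 6:

E_4 = -13.6057 × 6² / 4² = -489.8052 / 16 = -30.61282500000 eV
E_15 = -13.6057 × 6² / 15² = -489.8052 / 225 = -2.17691200000 eV

The ratio is:
E_4/E_15 = (-30.61282500000) / (-2.17691200000)
E_4/E_15 = (-489.8052/16) / (-489.8052/225)
E_4/E_15 = 225/16
E_4/E_15 = 14.06250
(Note: the Z² factors cancel in the ratio.)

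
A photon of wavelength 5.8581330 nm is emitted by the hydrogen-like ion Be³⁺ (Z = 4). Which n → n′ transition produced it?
n = 6 → n = 1

First, find the photon energy from the wavelength (hc = 1239.84 eV·nm):
E = hc/λ = 1239.84 eV·nm / 5.8581330 nm = 211.64422 eV

The energy levels of Be³⁺ satisfy E_n = -13.6057 × 4² / n² eV, so an emission n_i → n_f releases
ΔE = 13.6057 × 4² × (1/n_f² − 1/n_i²) eV.

Setting ΔE equal to the photon energy:
1/n_f² − 1/n_i² = 211.64422 / (13.6057 × 4²) = 0.97222221

Since 1/n_i² must be positive, we need 1/n_f² > 0.97222221, i.e. n_f ≤ 1. For each allowed n_f, solve n_i = (1/n_f² − 0.97222221)^(−1/2) and check whether it is a whole number:
  n_f = 1: 1/n_i² = 1.00000000 − 0.97222221 = 0.02777779 → n_i = 6.000  → integer, n_i = 6 ✓

Only n_f = 1 gives an integer upper level, n_i = 6.

The transition is from n = 6 to n = 1 (emission).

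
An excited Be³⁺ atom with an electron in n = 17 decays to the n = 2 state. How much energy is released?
53.67 eV

The energy levels are E_n = -13.6057 Z² eV / n².

Energy at n = 17: E_17 = -13.6057 × 4² / 17² = -0.75326 eV
Energy at n = 2: E_2 = -13.6057 × 4² / 2² = -54.42280 eV

For emission (electron falling to lower state), the photon energy is:
E_photon = E_17 - E_2 = |-0.75326 - (-54.42280)|
E_photon = 53.67 eV

This energy is carried away by the emitted photon.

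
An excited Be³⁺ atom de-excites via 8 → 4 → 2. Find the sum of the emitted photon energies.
51.0214 eV

The energy levels of Be³⁺ are E_n = -13.6057 × 4² / n² eV.

First transition (8 → 4):
ΔE₁ = |E_4 - E_8|
ΔE₁ = |-13.6057000000 - (-3.4014250000)| = 10.2042750 eV

Second transition (4 → 2):
ΔE₂ = |E_2 - E_4|
ΔE₂ = |-54.4228000000 - (-13.6057000000)| = 40.8171000 eV

Total energy released:
E_total = ΔE₁ + ΔE₂ = 10.2042750 + 40.8171000 = 51.0214 eV

Note: This equals the direct transition 8 → 2: 51.0214 eV ✓
Energy is conserved regardless of the path taken.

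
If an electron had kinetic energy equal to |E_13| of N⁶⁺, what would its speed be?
1.178e+06 m/s (or 0.3929% of c)

The binding energy at n = 13 for N⁶⁺ is:
E_13 = -13.6057 × 7²/13² = -3.944848 eV
|E_13| = 3.944848 eV

Convert to Joules:
KE = 3.944848 eV × (1.602177 × 10⁻¹⁹ J/eV) = 6.32034e-19 J

Using KE = ½mv²:
v = √(2·KE/m_e)
v = √(2 × 6.32034e-19 J / 9.10938 × 10⁻³¹ kg)
v = 1.178e+06 m/s

This is approximately 0.3929% the speed of light.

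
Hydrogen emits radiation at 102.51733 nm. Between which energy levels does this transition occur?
n = 3 → n = 1

First, find the photon energy from the wavelength (hc = 1239.84 eV·nm):
E = hc/λ = 1239.84 eV·nm / 102.51733 nm = 12.093955 eV

The energy levels of hydrogen satisfy E_n = -13.6057 / n² eV, so an emission n_i → n_f releases
ΔE = 13.6057 × (1/n_f² − 1/n_i²) eV.

Setting ΔE equal to the photon energy:
1/n_f² − 1/n_i² = 12.093955 / 13.6057 = 0.88888885

Since 1/n_i² must be positive, we need 1/n_f² > 0.88888885, i.e. n_f ≤ 1. For each allowed n_f, solve n_i = (1/n_f² − 0.88888885)^(−1/2) and check whether it is a whole number:
  n_f = 1: 1/n_i² = 1.00000000 − 0.88888885 = 0.11111115 → n_i = 3.000  → integer, n_i = 3 ✓

Only n_f = 1 gives an integer upper level, n_i = 3.

The transition is from n = 3 to n = 1 (emission).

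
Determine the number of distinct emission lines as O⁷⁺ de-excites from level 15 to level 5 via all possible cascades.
55

The electron can occupy levels n = 5, 6, ..., 15 during de-excitation — that is m = 15 - 5 + 1 = 11 distinct levels.

The number of distinct spectral lines equals the number of ways to choose 2 of these m levels (each pair gives one possible emission transition):

Number of lines = m(m-1)/2 = 11×10/2 = 55

These correspond to all possible transitions between the 11 levels:
15 → 14, 15 → 13, 15 → 12, 15 → 11, 15 → 10, 15 → 9, 15 → 8, 15 → 7...

Each transition produces a photon with a unique energy (and thus wavelength). This count does not depend on Z.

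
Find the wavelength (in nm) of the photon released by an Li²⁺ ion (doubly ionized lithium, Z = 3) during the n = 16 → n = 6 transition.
424.15250 nm

First, find the transition energy using E_n = -13.6057 Z² / n² eV:
E_16 = -13.6057 × 3² / 16² = -0.478325391 eV
E_6 = -13.6057 × 3² / 6² = -3.401425000 eV

Photon energy: |ΔE| = |E_6 - E_16| = 2.923099609 eV

Convert to wavelength using E = hc/λ with hc = 1239.84 eV·nm:
λ = hc/E = 1239.84 eV·nm / 2.923099609 eV
λ = 424.15250 nm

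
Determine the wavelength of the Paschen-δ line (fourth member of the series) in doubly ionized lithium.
111.629979 nm

The lines of a series are numbered from the longest wavelength (smallest ΔE) outward; the fourth line is the transition from n = n_f + 4 to n_f.
The Paschen series has all transitions ending at n_f = 3.

For Li²⁺ (Z = 3), the fourth line (δ-line) is the jump from n = 7 to n = 3:
E_7 = -13.6057 × 3² / 7² = -2.499006122 eV
E_3 = -13.6057 × 3² / 3² = -13.605700000 eV
ΔE = E_7 - E_3 = 11.106693878 eV

λ = hc/E = 1239.84 eV·nm / 11.106693878 eV
λ = 111.629979 nm

This is the δ-line of the Paschen series in Li²⁺.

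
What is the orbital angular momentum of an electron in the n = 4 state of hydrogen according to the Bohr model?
4.218e-34 J·s (or 4ℏ)

In the Bohr model, angular momentum is quantized:
L = nℏ

where ℏ = h/(2π) = 1.05457e-34 J·s

For n = 4:
L = 4 × 1.05457e-34 J·s
L = 4.218e-34 J·s

This can also be written as L = 4ℏ.
The angular momentum is an integer multiple of the reduced Planck constant.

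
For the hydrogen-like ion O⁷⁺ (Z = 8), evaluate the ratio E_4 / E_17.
18.0625

Using E_n = -13.6057 Z² / n² eV with Z = 8:

E_4 = -13.6057 × 8² / 4² = -870.7648 / 16 = -54.42280000 eV
E_17 = -13.6057 × 8² / 17² = -870.7648 / 289 = -3.01302699 eV

The ratio is:
E_4/E_17 = (-54.42280000) / (-3.01302699)
E_4/E_17 = (-870.7648/16) / (-870.7648/289)
E_4/E_17 = 289/16
E_4/E_17 = 18.0625
(Note: the Z² factors cancel in the ratio.)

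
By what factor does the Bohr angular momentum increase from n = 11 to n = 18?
1.636

In the Bohr model, L_n = nℏ, so the ratio is purely the ratio of quantum numbers:

L_18/L_11 = 18ℏ / 11ℏ = 18/11 = 1.636

The angular momentum scales linearly with n.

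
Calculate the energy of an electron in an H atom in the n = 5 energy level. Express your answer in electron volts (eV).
-0.544228 eV

The energy levels of a hydrogen-like atom are given by:
E_n = -13.6057 eV / n²

For n = 5:
E_5 = -13.6057 eV / 5²
E_5 = -13.6057 eV / 25
E_5 = -0.544228 eV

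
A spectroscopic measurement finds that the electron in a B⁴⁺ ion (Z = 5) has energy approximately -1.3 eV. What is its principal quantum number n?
n = 16

The exact energy levels follow E_n = -13.6057 Z² / n² eV with Z = 5.

The measured value (-1.3 eV) is reported to only 2 significant figures, so we must test candidate n values and see which one matches to that precision.

Candidate energies:
  n = 14:  E = -13.6057 × 5² / 14² = -1.73542 eV
  n = 15:  E = -13.6057 × 5² / 15² = -1.51174 eV
  n = 16:  E = -13.6057 × 5² / 16² = -1.32868 eV  ← matches
  n = 17:  E = -13.6057 × 5² / 17² = -1.17696 eV
  n = 18:  E = -13.6057 × 5² / 18² = -1.04982 eV

Checking against the measurement of -1.3 eV (2 sig figs), only n = 16 agrees:
E_16 = -1.32868 eV, which rounds to -1.3 eV ✓

Therefore n = 16.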